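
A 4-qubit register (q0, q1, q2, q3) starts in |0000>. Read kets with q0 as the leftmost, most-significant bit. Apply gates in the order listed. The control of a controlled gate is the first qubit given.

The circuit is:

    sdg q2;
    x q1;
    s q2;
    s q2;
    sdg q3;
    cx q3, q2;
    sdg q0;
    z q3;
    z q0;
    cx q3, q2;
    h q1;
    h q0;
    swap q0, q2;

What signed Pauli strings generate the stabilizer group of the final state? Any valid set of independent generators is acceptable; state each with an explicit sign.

The final state is stabilized by the group generated by -IXII, +IIXI, +ZIII, +IIIZ; other independent generating sets are equally valid.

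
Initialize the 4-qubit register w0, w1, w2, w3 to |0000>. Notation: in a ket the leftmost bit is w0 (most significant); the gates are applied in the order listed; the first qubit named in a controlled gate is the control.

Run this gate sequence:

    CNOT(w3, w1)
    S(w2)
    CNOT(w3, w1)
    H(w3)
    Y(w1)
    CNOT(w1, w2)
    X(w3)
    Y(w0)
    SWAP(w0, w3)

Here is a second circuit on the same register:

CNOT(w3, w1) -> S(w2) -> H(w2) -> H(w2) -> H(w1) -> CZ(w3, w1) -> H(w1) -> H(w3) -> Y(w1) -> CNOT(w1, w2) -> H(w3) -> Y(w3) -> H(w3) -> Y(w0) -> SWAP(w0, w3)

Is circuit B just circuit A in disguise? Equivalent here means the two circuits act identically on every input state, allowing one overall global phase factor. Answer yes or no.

No, they are not equivalent — no single phase factor reconciles the two unitaries.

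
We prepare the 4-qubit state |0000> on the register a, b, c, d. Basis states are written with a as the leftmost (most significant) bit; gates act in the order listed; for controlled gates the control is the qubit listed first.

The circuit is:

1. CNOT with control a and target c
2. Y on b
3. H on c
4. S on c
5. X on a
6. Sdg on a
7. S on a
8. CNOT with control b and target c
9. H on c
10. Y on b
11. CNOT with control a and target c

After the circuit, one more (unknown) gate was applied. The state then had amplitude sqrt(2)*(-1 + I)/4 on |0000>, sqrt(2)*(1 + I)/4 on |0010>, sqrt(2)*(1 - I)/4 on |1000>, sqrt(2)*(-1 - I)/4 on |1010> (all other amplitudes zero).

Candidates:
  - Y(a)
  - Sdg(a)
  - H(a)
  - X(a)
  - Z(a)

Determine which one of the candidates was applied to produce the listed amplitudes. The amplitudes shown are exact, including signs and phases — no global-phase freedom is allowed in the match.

The unique candidate consistent with the amplitudes is H(a).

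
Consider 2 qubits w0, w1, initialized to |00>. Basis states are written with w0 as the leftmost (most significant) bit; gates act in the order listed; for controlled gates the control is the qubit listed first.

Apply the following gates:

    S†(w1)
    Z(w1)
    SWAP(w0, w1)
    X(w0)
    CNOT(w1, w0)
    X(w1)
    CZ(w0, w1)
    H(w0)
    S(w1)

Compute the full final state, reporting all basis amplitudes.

The resulting statevector has amplitude 0 on |00>, -sqrt(2)*I/2 on |01>, 0 on |10>, sqrt(2)*I/2 on |11>.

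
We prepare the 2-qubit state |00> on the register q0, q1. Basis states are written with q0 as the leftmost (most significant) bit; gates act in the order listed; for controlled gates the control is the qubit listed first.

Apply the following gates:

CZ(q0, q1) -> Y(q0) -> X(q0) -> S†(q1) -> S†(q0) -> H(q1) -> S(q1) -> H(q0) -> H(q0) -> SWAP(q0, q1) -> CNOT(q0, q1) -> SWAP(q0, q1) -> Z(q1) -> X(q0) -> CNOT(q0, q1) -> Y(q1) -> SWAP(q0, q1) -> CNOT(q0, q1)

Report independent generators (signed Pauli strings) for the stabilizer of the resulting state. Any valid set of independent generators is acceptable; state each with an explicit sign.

One valid set of independent stabilizer generators is +IY, +ZI (any independent generating set of the same group is equally correct).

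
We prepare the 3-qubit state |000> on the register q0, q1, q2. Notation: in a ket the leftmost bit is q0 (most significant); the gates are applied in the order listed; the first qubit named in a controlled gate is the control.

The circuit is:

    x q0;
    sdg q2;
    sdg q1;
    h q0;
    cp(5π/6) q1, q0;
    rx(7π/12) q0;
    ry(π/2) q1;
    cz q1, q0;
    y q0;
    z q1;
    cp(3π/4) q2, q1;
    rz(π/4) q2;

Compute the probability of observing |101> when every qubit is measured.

A full measurement returns |101> with probability 0.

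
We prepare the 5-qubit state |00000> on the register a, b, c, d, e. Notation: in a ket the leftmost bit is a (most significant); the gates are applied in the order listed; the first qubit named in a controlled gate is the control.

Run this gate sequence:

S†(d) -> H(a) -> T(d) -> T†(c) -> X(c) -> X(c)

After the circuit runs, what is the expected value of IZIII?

In the final state, IZIII has expectation 1.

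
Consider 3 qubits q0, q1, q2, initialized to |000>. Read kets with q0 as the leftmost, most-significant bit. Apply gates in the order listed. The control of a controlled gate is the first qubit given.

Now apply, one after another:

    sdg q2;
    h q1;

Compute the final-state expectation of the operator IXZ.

In the final state, IXZ has expectation 1.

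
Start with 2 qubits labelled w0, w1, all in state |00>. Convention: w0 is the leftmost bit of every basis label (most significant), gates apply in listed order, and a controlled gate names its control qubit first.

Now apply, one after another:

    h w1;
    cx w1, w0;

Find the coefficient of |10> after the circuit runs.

The final state's coefficient on |10> equals 0.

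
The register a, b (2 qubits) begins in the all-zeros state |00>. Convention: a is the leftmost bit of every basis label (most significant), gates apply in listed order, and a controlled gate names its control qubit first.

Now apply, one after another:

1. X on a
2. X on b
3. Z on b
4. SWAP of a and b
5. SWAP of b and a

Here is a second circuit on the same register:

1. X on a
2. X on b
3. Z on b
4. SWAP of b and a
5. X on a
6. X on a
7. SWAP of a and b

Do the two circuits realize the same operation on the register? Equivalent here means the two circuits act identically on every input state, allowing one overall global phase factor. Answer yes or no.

Yes, they are equivalent — the unitaries differ by at most a global phase.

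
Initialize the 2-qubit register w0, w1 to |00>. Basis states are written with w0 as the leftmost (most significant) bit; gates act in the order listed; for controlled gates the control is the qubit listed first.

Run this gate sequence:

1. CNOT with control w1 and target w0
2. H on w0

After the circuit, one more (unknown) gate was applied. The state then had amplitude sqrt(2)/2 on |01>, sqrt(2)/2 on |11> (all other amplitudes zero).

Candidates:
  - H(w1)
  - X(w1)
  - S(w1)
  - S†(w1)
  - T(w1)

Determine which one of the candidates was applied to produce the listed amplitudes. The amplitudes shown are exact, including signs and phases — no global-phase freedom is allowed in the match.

The applied gate was X(w1).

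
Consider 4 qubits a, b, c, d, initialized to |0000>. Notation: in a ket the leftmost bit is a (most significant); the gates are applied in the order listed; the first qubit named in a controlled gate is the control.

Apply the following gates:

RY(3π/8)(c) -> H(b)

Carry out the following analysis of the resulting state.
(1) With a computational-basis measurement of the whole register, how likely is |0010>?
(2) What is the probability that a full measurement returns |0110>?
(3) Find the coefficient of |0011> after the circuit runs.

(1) The probability of measuring |0010> is 1/4 - sqrt(2 - sqrt(2))/8.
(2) Outcome |0110> occurs with probability 1/4 - sqrt(2 - sqrt(2))/8.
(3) |0011> carries amplitude 0 in the final state.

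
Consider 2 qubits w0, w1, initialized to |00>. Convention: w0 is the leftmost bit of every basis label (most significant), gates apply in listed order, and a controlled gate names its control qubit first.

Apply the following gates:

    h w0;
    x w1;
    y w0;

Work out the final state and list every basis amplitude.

After the circuit, the state carries amplitude 0 on |00>, -sqrt(2)*I/2 on |01>, 0 on |10>, sqrt(2)*I/2 on |11>.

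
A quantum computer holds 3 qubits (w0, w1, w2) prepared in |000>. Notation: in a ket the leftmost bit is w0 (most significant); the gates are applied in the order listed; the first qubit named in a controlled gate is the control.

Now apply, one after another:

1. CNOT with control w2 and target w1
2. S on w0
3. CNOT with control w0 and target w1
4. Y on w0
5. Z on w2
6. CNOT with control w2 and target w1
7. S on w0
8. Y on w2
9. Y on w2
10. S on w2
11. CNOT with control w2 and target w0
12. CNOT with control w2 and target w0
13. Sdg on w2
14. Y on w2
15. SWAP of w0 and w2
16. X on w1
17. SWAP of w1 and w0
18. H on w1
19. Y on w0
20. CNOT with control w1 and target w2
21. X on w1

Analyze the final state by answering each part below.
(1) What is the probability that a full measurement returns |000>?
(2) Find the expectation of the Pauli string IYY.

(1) A full measurement returns |000> with probability 1/2. Key observation: steps 9-14 multiply out to the identity, so the circuit reduces to the remaining gates.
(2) The observable IYY averages to 1.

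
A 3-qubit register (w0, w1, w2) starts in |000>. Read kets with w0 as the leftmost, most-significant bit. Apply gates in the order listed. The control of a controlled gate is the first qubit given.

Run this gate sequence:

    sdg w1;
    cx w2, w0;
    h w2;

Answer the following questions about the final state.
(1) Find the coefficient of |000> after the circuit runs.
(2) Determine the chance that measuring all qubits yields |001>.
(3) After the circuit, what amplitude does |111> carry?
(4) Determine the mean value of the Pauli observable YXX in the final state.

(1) |000> carries amplitude sqrt(2)/2 in the final state.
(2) The probability of measuring |001> is 1/2.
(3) The amplitude on |111> is 0.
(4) The expectation value of YXX is 0.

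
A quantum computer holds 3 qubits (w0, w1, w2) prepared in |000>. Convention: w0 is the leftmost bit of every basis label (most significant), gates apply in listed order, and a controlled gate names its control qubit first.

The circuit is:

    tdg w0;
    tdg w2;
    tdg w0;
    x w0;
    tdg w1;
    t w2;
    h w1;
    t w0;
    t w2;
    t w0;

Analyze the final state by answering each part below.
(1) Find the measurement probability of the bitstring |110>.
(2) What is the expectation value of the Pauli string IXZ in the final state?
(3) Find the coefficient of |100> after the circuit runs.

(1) Outcome |110> occurs with probability 1/2.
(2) In the final state, IXZ has expectation 1.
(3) The amplitude on |100> is sqrt(2)*I/2.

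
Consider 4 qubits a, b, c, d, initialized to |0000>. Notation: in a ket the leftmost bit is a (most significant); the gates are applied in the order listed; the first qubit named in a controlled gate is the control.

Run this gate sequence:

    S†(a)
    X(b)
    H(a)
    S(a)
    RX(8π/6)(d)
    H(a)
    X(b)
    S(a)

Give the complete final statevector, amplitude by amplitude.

The final amplitudes are -1/4 - I/4 on |0000>, sqrt(3)*(1 - I)/4 on |0001>, -1/4 - I/4 on |1000>, sqrt(3)*(1 - I)/4 on |1001>, and 0 on every other basis state.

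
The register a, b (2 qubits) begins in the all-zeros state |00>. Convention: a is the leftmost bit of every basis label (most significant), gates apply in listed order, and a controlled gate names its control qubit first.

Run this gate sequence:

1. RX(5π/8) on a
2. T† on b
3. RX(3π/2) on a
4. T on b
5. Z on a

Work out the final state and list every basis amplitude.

The final amplitudes are -cos(pi/16) on |00>, 0 on |01>, -I*sin(pi/16) on |10>, 0 on |11>.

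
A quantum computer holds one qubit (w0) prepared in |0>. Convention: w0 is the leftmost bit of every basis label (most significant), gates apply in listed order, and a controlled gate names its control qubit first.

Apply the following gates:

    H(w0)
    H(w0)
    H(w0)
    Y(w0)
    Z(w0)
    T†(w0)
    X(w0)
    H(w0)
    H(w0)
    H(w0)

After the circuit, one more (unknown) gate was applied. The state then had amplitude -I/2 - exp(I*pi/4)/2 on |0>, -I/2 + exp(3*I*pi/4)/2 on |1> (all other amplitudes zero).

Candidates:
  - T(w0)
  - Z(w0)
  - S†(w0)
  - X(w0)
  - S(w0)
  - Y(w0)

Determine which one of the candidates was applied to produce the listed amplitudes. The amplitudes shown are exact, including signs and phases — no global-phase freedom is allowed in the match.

It was T(w0) that produced the state shown.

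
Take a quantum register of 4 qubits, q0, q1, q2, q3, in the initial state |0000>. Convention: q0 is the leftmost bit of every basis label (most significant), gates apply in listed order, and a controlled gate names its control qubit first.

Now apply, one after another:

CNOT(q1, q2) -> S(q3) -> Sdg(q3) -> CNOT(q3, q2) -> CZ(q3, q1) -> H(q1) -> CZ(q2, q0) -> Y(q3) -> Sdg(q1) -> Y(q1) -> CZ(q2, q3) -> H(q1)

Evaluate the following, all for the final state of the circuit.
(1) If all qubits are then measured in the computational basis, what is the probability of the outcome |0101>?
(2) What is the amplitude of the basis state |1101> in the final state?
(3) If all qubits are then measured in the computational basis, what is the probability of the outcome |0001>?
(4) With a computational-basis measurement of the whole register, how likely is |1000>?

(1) The probability of measuring |0101> is 1/2. Key observation: steps 2-3 multiply out to the identity, so the circuit reduces to the remaining gates.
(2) The final state's coefficient on |1101> equals 0.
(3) Outcome |0001> occurs with probability 1/2.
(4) A full measurement returns |1000> with probability 0.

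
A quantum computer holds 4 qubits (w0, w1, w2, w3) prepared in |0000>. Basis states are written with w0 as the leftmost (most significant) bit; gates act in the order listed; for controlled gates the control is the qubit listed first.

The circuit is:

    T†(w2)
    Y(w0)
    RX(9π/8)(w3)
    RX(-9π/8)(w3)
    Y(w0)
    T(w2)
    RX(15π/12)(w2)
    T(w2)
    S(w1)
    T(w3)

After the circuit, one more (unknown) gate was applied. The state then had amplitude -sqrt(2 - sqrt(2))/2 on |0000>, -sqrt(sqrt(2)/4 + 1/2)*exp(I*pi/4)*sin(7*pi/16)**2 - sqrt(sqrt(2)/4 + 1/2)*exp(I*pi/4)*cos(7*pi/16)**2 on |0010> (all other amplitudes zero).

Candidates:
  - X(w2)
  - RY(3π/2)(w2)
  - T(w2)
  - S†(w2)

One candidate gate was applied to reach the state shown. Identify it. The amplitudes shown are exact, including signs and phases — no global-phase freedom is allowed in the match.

The applied gate was S†(w2). Key observation: the block from step 1 through step 6 cancels to the identity and can be dropped.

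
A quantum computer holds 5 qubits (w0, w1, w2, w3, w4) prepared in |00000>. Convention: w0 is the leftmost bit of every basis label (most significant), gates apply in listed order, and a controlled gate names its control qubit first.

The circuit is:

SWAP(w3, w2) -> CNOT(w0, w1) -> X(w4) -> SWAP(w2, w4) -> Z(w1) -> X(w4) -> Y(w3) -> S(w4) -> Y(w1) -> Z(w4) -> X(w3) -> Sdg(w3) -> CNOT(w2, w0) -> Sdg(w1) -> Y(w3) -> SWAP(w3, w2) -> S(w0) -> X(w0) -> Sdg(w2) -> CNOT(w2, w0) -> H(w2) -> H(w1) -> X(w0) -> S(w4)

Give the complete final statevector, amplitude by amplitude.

The resulting statevector has amplitude -1/2 on |00011>, 1/2 on |00111>, 1/2 on |01011>, -1/2 on |01111>, and 0 on every other basis state.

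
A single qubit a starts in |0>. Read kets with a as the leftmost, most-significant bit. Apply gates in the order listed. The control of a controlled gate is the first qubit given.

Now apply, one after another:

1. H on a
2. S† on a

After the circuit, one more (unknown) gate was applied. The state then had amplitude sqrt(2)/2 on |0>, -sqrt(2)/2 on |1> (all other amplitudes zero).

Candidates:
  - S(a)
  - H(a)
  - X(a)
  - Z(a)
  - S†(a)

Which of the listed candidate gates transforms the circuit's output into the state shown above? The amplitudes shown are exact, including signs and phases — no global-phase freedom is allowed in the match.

The applied gate was S†(a).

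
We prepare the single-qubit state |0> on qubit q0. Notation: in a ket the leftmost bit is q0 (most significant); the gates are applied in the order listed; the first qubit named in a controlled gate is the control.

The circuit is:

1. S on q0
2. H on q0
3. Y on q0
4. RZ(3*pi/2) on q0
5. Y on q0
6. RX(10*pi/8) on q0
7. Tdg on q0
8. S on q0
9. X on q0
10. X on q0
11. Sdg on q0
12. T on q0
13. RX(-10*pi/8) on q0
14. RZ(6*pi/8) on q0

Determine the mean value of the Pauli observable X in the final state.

The expectation value of X is -sqrt(2)/2. Key observation: steps 6-13 multiply out to the identity, so the circuit reduces to the remaining gates.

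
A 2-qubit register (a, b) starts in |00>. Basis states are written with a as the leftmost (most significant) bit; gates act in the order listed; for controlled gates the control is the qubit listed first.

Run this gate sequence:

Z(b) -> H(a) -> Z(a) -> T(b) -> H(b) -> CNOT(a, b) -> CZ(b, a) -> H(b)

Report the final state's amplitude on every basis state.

The resulting statevector has amplitude sqrt(2)/2 on |00>, 0 on |01>, 0 on |10>, -sqrt(2)/2 on |11>.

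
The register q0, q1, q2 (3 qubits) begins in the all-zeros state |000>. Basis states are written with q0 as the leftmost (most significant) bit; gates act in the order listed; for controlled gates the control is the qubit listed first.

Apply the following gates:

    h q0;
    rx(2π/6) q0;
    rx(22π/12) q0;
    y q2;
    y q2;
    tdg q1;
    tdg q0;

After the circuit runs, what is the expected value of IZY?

The observable IZY averages to 0.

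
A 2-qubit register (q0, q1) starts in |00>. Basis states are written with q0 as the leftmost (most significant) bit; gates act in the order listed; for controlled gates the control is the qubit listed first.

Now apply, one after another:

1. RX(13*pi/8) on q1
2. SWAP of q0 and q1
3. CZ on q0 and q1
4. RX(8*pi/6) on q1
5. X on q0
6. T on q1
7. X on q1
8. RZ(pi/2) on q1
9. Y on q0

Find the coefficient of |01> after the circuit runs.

The amplitude on |01> is -exp(3*I*pi/4)*cos(3*pi/16)/2.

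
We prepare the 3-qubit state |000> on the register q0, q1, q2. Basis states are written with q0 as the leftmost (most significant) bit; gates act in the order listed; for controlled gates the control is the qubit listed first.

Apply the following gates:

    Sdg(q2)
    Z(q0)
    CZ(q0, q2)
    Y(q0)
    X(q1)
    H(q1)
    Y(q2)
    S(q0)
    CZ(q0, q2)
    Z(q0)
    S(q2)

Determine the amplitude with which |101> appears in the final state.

The amplitude on |101> is sqrt(2)/2.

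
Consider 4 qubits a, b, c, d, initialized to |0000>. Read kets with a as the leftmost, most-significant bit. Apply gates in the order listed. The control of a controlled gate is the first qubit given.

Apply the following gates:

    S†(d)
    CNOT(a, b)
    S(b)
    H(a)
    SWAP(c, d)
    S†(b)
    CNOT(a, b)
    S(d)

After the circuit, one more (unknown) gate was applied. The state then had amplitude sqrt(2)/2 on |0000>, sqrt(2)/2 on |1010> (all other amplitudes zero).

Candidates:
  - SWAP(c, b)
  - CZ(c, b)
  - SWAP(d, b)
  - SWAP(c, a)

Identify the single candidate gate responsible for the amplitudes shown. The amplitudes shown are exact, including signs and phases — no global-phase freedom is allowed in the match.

The unique candidate consistent with the amplitudes is SWAP(c, b).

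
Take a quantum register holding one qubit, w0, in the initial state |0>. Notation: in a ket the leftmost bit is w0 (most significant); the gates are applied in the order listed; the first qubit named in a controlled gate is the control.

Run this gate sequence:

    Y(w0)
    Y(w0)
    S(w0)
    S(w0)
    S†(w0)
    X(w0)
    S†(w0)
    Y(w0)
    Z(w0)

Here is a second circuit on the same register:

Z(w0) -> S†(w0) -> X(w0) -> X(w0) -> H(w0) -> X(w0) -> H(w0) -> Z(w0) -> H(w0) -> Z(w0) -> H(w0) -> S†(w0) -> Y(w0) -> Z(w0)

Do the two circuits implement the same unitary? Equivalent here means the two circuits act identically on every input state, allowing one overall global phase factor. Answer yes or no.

Yes, they are equivalent — the unitaries differ by at most a global phase.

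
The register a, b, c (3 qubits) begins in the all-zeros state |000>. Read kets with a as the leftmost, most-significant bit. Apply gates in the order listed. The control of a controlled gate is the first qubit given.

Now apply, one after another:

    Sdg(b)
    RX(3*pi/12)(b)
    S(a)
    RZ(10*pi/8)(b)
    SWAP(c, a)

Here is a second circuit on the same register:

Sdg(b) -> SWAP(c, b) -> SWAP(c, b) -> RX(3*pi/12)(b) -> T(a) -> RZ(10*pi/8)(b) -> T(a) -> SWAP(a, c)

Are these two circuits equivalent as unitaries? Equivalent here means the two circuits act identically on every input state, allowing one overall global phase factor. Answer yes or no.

Yes — the two circuits implement the same unitary up to a global phase.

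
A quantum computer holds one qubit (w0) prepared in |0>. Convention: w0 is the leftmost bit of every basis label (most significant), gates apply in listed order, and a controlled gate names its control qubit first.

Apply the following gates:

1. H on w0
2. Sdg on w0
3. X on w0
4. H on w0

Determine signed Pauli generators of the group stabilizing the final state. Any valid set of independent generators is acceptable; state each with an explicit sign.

The stabilizer group can be generated by -Y, among other valid generating sets.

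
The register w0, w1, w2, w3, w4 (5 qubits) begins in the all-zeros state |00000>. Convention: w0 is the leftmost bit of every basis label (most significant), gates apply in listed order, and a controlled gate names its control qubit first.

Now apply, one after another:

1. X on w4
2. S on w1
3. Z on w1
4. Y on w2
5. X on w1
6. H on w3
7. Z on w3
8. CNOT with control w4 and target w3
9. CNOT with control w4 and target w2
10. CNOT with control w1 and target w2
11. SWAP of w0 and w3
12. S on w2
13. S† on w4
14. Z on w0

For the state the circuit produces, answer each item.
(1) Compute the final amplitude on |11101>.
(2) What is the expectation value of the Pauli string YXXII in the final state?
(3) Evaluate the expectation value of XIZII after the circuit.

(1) The amplitude on |11101> is -sqrt(2)*I/2.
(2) The expectation value of YXXII is 0.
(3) The expectation value of XIZII is -1.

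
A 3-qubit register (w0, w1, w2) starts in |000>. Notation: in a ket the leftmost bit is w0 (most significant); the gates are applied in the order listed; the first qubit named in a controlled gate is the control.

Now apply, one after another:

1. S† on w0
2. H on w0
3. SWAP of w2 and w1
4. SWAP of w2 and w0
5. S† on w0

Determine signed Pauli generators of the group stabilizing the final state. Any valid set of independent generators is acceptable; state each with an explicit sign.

One valid set of independent stabilizer generators is +IIX, +ZII, +IZI (any independent generating set of the same group is equally correct).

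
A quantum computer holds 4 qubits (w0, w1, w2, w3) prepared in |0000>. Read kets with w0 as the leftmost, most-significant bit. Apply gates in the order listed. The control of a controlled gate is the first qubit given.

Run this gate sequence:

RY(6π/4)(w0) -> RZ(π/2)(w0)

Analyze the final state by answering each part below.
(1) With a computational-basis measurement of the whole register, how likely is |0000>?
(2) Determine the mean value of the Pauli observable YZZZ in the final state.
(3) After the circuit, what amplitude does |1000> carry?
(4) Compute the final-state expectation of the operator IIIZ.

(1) Outcome |0000> occurs with probability 1/2.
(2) The expectation value of YZZZ is -1.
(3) The amplitude on |1000> is sqrt(2)*exp(I*pi/4)/2.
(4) In the final state, IIIZ has expectation 1.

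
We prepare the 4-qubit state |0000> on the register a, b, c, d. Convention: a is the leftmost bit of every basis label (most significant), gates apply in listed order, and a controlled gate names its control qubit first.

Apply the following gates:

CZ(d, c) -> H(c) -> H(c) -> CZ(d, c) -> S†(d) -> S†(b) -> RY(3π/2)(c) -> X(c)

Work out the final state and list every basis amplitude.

After the circuit, the state carries amplitude sqrt(2)/2 on |0000>, -sqrt(2)/2 on |0010>, and 0 on every other basis state. Key observation: the block from step 1 through step 4 cancels to the identity and can be dropped.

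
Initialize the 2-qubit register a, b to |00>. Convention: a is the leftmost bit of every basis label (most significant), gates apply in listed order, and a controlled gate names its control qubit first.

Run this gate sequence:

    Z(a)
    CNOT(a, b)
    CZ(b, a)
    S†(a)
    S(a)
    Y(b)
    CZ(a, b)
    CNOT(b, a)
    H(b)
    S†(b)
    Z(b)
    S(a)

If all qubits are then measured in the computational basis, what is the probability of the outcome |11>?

Outcome |11> occurs with probability 1/2.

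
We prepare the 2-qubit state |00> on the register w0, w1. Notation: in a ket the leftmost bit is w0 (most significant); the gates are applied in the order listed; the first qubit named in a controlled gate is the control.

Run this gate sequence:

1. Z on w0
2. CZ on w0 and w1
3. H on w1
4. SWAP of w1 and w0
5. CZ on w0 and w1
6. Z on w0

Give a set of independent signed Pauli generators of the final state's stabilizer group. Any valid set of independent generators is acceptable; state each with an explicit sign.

The final state is stabilized by the group generated by -XI, +IZ; other independent generating sets are equally valid.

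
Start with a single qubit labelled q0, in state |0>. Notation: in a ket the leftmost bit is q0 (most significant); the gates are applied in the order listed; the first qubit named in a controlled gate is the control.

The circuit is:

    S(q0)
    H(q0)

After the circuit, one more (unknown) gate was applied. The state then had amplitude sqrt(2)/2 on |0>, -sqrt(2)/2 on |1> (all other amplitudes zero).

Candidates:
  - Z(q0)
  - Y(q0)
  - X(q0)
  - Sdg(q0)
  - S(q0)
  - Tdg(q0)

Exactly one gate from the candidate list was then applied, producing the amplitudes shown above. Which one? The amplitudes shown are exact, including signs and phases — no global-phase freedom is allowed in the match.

The unique candidate consistent with the amplitudes is Z(q0).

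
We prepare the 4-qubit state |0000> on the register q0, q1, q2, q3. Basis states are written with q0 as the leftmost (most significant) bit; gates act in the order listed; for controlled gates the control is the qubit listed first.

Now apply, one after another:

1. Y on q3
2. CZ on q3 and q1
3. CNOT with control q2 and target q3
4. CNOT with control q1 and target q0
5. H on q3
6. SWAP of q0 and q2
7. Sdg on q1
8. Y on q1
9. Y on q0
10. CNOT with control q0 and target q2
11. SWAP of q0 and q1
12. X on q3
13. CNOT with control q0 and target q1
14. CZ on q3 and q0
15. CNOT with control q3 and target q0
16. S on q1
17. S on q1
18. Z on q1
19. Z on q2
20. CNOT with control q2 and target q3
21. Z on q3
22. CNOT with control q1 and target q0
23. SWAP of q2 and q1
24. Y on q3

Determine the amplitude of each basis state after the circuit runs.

The final amplitudes are sqrt(2)/2 on |0101>, sqrt(2)/2 on |1100>, and 0 on every other basis state.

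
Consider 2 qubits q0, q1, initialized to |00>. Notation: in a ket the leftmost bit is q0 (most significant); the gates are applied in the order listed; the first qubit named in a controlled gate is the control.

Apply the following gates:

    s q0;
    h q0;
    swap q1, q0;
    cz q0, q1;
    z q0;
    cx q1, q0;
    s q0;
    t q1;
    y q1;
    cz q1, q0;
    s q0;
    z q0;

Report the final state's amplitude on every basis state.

The resulting statevector has amplitude 0 on |00>, sqrt(2)*I/2 on |01>, -sqrt(2)*exp(3*I*pi/4)/2 on |10>, 0 on |11>.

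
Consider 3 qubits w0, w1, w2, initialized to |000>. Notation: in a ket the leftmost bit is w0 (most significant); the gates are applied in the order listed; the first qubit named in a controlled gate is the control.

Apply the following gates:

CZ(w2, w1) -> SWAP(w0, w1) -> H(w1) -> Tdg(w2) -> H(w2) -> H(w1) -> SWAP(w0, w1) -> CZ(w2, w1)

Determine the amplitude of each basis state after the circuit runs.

The resulting statevector has amplitude sqrt(2)/2 on |000>, sqrt(2)/2 on |001>, and 0 on every other basis state.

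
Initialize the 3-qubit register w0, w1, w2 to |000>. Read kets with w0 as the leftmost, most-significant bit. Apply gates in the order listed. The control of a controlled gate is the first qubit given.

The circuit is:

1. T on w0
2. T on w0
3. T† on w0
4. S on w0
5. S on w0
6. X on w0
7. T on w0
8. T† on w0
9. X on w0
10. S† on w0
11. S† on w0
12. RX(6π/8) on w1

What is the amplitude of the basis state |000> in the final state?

|000> carries amplitude sqrt(2 - sqrt(2))/2 in the final state. Key observation: steps 4-11 multiply out to the identity, so the circuit reduces to the remaining gates.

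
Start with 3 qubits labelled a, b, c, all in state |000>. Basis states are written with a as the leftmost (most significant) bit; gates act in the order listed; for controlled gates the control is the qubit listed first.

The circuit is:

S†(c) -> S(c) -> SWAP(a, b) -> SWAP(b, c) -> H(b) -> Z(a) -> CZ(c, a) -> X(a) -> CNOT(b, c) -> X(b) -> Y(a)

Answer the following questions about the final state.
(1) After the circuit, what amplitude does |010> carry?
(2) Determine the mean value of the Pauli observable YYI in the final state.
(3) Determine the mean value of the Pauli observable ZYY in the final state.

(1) The final state's coefficient on |010> equals -sqrt(2)*I/2.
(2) In the final state, YYI has expectation 0.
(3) In the final state, ZYY has expectation 1.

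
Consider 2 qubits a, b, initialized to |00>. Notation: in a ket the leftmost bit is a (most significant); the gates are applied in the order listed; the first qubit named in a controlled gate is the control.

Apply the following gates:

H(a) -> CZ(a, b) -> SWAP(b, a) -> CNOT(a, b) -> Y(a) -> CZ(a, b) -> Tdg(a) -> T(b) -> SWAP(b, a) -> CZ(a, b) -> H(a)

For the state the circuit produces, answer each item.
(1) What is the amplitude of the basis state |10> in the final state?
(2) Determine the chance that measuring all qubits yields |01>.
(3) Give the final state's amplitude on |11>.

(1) |10> carries amplitude 0 in the final state.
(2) The probability of measuring |01> is sqrt(2)/4 + 1/2.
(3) The amplitude on |11> is -I/2 + exp(I*pi/4)/2.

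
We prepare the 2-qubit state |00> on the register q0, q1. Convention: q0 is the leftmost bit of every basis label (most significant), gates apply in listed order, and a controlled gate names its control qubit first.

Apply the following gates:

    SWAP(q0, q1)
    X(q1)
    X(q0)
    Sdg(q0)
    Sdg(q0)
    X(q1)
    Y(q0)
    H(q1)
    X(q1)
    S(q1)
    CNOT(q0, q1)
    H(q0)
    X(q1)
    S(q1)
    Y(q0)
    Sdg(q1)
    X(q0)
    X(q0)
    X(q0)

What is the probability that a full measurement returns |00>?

Outcome |00> occurs with probability 1/4. Key observation: steps 17-18 multiply out to the identity, so the circuit reduces to the remaining gates.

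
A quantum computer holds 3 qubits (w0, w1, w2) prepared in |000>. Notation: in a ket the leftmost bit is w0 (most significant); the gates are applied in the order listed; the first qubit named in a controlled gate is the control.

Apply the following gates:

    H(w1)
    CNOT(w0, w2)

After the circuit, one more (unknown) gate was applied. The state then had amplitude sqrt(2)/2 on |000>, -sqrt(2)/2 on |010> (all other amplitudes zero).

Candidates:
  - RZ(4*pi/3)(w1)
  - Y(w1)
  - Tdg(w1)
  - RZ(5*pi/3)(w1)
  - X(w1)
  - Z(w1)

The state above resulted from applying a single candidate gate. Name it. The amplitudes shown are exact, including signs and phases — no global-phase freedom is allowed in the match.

It was Z(w1) that produced the state shown.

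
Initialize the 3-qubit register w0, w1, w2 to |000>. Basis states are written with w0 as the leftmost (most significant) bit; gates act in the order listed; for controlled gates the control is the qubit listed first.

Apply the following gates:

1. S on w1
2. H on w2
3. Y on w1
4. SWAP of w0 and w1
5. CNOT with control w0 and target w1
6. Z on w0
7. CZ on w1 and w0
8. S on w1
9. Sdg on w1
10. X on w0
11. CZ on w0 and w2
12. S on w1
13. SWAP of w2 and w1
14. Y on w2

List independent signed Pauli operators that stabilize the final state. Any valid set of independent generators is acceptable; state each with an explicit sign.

The stabilizer group can be generated by +IXI, +ZII, +IIZ, among other valid generating sets.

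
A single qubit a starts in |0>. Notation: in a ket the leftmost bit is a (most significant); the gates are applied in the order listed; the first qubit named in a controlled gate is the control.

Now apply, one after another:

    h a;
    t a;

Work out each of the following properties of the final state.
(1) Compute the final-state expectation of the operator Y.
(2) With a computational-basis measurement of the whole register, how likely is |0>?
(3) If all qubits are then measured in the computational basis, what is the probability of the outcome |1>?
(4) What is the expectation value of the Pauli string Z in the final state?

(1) The observable Y averages to sqrt(2)/2.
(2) Outcome |0> occurs with probability 1/2.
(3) The probability of measuring |1> is 1/2.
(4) The expectation value of Z is 0.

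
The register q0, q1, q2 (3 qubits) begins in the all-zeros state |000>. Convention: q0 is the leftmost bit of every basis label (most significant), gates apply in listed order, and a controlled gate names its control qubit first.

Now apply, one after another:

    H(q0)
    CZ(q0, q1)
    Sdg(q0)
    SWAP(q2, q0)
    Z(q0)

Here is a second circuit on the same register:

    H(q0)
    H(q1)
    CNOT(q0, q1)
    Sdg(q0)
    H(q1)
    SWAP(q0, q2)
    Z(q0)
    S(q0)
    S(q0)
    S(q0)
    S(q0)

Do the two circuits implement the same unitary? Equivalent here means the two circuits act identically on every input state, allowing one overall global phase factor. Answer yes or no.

Yes, they are equivalent — the unitaries differ by at most a global phase.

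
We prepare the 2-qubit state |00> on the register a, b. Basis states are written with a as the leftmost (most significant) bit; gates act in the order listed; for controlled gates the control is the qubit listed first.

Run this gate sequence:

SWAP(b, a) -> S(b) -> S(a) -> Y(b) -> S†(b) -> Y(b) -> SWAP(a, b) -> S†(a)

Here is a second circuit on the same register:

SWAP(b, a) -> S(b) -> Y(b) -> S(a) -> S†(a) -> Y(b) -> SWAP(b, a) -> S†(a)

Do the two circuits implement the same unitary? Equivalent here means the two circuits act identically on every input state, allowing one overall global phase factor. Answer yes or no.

No: there is an input state on which the two circuits produce genuinely different outputs (not merely differing by a phase).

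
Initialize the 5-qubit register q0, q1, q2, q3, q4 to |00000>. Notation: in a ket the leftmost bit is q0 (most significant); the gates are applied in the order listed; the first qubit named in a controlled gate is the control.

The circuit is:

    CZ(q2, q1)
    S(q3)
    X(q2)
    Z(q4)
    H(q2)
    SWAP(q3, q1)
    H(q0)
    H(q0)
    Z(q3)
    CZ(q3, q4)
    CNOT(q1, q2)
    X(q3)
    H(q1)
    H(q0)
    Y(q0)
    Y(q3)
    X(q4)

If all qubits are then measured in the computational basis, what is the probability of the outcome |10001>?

The probability of measuring |10001> is 1/8. Key observation: the block from step 7 through step 8 cancels to the identity and can be dropped.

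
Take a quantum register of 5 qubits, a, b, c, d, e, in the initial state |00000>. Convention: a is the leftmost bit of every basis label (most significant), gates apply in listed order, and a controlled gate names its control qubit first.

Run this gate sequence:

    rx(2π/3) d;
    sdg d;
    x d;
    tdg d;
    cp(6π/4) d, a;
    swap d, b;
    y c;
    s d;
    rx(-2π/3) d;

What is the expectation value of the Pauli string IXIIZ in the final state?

The observable IXIIZ averages to -sqrt(6)/4.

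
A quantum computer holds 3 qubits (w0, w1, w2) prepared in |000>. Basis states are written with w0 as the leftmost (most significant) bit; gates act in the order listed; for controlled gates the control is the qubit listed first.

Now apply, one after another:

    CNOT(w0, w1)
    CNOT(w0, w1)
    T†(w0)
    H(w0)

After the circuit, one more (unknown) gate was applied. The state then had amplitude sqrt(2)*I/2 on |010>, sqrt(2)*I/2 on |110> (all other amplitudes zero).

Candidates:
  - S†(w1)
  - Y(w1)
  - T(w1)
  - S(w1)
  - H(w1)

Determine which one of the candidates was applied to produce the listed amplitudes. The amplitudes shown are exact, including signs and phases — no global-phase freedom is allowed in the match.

It was Y(w1) that produced the state shown. Key observation: steps 1-2 multiply out to the identity, so the circuit reduces to the remaining gates.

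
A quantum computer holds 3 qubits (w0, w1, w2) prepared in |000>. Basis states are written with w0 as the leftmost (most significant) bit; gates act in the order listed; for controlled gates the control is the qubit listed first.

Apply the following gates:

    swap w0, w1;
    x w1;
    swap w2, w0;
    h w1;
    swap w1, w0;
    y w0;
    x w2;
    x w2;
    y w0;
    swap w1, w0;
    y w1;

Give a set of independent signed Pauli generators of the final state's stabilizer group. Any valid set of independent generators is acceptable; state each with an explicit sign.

One valid set of independent stabilizer generators is +IXI, +ZII, +IIZ (any independent generating set of the same group is equally correct). Key observation: the block from step 5 through step 10 cancels to the identity and can be dropped.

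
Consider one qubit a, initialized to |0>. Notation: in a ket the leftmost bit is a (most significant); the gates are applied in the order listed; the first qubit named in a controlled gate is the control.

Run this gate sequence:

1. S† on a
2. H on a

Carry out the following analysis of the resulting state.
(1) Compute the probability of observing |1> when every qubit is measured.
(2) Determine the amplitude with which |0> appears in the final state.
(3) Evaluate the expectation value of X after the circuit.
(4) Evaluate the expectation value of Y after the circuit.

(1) A full measurement returns |1> with probability 1/2.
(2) The final state's coefficient on |0> equals sqrt(2)/2.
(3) In the final state, X has expectation 1.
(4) The expectation value of Y is 0.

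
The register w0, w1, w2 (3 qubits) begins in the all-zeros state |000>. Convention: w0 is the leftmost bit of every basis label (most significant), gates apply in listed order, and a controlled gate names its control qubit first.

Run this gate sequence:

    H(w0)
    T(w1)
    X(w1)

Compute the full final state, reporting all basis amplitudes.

The resulting statevector has amplitude sqrt(2)/2 on |010>, sqrt(2)/2 on |110>, and 0 on every other basis state.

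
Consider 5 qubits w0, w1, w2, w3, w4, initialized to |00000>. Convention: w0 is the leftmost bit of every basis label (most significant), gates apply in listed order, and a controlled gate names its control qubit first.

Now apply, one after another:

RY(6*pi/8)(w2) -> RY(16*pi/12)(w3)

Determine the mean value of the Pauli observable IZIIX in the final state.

The expectation value of IZIIX is 0.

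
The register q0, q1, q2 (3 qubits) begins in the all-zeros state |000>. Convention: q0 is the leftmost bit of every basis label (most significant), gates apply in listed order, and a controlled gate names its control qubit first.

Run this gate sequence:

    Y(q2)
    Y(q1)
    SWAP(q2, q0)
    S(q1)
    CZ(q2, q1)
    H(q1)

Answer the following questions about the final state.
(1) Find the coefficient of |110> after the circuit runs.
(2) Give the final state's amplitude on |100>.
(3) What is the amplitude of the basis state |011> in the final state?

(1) |110> carries amplitude sqrt(2)*I/2 in the final state.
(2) The final state's coefficient on |100> equals -sqrt(2)*I/2.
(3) The amplitude on |011> is 0.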